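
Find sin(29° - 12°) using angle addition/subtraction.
sin(29° - 12°) = sin 29° cos 12° - cos 29° sin 12° = 0.2924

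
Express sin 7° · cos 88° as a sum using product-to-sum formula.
sin 7° cos 88° = (1/2)[sin(7°+88°) + sin(7°-88°)]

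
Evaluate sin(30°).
sin(30°) = 1/2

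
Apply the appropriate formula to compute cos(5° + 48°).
cos(5° + 48°) = cos 5° cos 48° - sin 5° sin 48° = 0.6018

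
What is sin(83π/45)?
sin(83π/45) = -0.4695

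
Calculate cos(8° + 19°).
cos(8° + 19°) = cos 8° cos 19° - sin 8° sin 19° = 0.891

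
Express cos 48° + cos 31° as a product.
cos 48° + cos 31° = 2 cos(39.5°) cos(8.5°)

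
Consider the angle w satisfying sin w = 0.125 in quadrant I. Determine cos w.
cos w = √(1 - sin²w) = 0.9922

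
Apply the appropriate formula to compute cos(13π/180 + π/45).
cos(13π/180 + π/45) = cos 13π/180 cos π/45 - sin 13π/180 sin π/45 = 0.9563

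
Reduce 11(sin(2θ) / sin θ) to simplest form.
11(sin(2θ) / sin θ) = 11(2 cos θ) (using Double angle)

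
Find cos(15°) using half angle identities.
cos(15°) = √((1 + cos 30°)/2) = (√6+√2)/4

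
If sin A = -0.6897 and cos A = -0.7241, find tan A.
tan A = sin A / cos A = 0.9525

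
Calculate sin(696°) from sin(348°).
sin(696°) = 2 sin 348° cos 348° = -0.4067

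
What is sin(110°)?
sin(110°) = 0.9397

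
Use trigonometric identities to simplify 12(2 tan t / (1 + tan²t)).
12(2 tan t / (1 + tan²t)) = 12(sin(2t)) (using Double angle)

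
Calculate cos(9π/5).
cos(9π/5) = 0.809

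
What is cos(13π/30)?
cos(13π/30) = 0.2079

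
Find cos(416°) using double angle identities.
cos(416°) = cos²208° - sin²208° = 0.5592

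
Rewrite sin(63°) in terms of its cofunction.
sin(63°) = cos(90° - 63°) = cos(27°)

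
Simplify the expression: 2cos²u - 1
2cos²u - 1 = cos(2u) (using Double angle)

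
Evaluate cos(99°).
cos(99°) = -0.1564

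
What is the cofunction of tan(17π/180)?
tan(17π/180) = cot(π/2 - 17π/180) = cot(73π/180)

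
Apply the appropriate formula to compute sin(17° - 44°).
sin(17° - 44°) = sin 17° cos 44° - cos 17° sin 44° = -0.454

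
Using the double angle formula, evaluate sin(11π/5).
sin(11π/5) = 2 sin 11π/10 cos 11π/10 = 0.5878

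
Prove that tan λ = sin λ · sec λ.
RHS = sin λ · (1/cos λ) = sin λ/cos λ = tan λ = LHS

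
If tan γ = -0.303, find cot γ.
cot γ = 1/tan γ = -3.3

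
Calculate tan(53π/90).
tan(53π/90) = -3.487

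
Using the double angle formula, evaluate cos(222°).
cos(222°) = cos²111° - sin²111° = -0.7431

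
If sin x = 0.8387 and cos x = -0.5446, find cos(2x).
cos(2x) = cos²x - sin²x = -0.4068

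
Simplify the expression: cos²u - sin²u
cos²u - sin²u = cos(2u) (using Double angle)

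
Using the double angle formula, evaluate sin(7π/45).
sin(7π/45) = 2 sin 7π/90 cos 7π/90 = 0.4695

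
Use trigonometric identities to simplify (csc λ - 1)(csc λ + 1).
(csc λ - 1)(csc λ + 1) = cot²λ (using Diff. of squares)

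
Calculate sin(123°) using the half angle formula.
sin(123°) = √((1 - cos 246°)/2) = 0.8387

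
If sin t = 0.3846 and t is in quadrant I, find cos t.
cos t = 0.9231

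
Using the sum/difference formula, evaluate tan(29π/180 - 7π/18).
tan(29π/180 - 7π/18) = (tan 29π/180 - tan 7π/18)/(1 + tan 29π/180 tan 7π/18) = -0.8693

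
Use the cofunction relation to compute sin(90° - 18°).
sin(90° - 18°) = cos(18°) = 0.9511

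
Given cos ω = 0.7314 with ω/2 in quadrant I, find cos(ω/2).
cos(ω/2) = ±√((1 + cos ω)/2); positive since ω/2 ∈ QI, so cos(ω/2) = 0.9304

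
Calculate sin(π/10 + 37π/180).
sin(π/10 + 37π/180) = sin π/10 cos 37π/180 + cos π/10 sin 37π/180 = 0.8192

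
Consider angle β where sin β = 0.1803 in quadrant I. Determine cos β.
cos β = √(1 - sin²β) = 0.9836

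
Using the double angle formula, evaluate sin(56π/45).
sin(56π/45) = 2 sin 28π/45 cos 28π/45 = -0.6947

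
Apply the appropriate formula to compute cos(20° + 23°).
cos(20° + 23°) = cos 20° cos 23° - sin 20° sin 23° = 0.7314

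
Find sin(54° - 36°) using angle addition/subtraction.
sin(54° - 36°) = sin 54° cos 36° - cos 54° sin 36° = 0.309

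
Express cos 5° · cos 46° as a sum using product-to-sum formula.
cos 5° cos 46° = (1/2)[cos(5°-46°) + cos(5°+46°)]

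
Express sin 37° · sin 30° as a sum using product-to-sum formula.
sin 37° sin 30° = (1/2)[cos(37°-30°) - cos(37°+30°)]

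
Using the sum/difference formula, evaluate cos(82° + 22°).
cos(82° + 22°) = cos 82° cos 22° - sin 82° sin 22° = -0.2419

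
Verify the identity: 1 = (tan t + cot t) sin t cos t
RHS = (sin t/cos t + cos t/sin t) sin t cos t = ((sin²t + cos²t)/(sin t cos t)) · sin t cos t = sin²t + cos²t = 1 = LHS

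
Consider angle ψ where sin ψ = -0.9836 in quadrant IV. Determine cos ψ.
cos ψ = √(1 - sin²ψ) = 0.1804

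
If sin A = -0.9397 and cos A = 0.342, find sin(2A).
sin(2A) = 2 sin A cos A = -0.6428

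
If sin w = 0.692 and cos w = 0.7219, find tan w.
tan w = sin w / cos w = 0.9586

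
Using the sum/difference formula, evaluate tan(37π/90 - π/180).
tan(37π/90 - π/180) = (tan 37π/90 - tan π/180)/(1 + tan 37π/90 tan π/180) = 3.271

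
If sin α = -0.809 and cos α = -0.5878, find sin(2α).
sin(2α) = 2 sin α cos α = 0.9511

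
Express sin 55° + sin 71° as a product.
sin 55° + sin 71° = 2 sin(63°) cos(-8°)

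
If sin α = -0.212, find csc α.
csc α = 1/sin α = -4.717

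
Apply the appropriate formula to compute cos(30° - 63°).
cos(30° - 63°) = cos 30° cos 63° + sin 30° sin 63° = 0.8387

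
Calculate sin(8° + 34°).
sin(8° + 34°) = sin 8° cos 34° + cos 8° sin 34° = 0.6691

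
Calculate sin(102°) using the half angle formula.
sin(102°) = √((1 - cos 204°)/2) = 0.9781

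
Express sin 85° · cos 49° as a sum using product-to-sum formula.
sin 85° cos 49° = (1/2)[sin(85°+49°) + sin(85°-49°)]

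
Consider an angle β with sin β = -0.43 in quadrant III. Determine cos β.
cos β = ±√(1 - sin²β) = -0.9028 (negative in QIII)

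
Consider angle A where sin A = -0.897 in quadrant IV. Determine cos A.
cos A = √(1 - sin²A) = 0.442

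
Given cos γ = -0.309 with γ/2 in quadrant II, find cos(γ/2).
cos(γ/2) = ±√((1 + cos γ)/2); negative since γ/2 ∈ QII, so cos(γ/2) = -0.5878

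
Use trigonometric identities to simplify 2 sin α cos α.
2 sin α cos α = sin(2α) (using Double angle)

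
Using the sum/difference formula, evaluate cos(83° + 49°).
cos(83° + 49°) = cos 83° cos 49° - sin 83° sin 49° = -0.6691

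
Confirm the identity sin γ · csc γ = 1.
LHS = sin γ · (1/sin γ) = 1 = RHS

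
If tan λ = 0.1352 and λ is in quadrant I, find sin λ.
sin λ = 0.134 (using tan²λ + 1 = sec²λ)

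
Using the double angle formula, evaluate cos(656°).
cos(656°) = cos²328° - sin²328° = 0.4384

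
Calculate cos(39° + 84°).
cos(39° + 84°) = cos 39° cos 84° - sin 39° sin 84° = -0.5446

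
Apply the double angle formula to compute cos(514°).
cos(514°) = 2cos²257° - 1 = -0.8988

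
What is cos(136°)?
cos(136°) = -0.7193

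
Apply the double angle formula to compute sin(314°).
sin(314°) = 2 sin 157° cos 157° = -0.7193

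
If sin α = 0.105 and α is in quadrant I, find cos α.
cos α = 0.9945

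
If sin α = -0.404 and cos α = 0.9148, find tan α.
tan α = sin α / cos α = -0.4416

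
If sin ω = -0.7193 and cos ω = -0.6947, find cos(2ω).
cos(2ω) = cos²ω - sin²ω = -0.03478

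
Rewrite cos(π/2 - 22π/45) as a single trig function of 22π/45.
cos(π/2 - 22π/45) = sin(22π/45)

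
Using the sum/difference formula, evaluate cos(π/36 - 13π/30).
cos(π/36 - 13π/30) = cos π/36 cos 13π/30 + sin π/36 sin 13π/30 = 0.2924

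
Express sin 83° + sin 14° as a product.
sin 83° + sin 14° = 2 sin(48.5°) cos(34.5°)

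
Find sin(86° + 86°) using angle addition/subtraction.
sin(86° + 86°) = sin 86° cos 86° + cos 86° sin 86° = 0.1392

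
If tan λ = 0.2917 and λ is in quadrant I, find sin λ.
sin λ = 0.28 (using tan²λ + 1 = sec²λ)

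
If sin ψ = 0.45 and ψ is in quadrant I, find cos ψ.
cos ψ = 0.893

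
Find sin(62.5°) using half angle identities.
sin(62.5°) = √((1 - cos 125°)/2) = 0.887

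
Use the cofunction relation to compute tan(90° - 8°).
tan(90° - 8°) = cot(8°) = 7.115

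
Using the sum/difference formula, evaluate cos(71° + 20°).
cos(71° + 20°) = cos 71° cos 20° - sin 71° sin 20° = -0.01745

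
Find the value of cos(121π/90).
cos(121π/90) = -0.4695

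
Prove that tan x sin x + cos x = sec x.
LHS = sin²x/cos x + cos x = (sin²x + cos²x)/cos x = 1/cos x = sec x = RHS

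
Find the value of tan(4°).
tan(4°) = 0.06993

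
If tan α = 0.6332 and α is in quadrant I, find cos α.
cos α = 0.8449 (using tan²α + 1 = sec²α)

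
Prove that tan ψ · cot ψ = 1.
LHS = (sin ψ/cos ψ) · (cos ψ/sin ψ) = 1 = RHS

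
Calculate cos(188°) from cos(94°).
cos(188°) = 2cos²94° - 1 = -0.9903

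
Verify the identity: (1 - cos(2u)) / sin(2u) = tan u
LHS = 2sin²u / (2 sin u cos u) = sin u/cos u = tan u = RHS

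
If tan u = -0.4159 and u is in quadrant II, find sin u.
sin u = 0.384 (using tan²u + 1 = sec²u)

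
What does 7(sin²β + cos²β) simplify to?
7(sin²β + cos²β) = 7 (using Pythagorean identity)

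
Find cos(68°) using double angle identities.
cos(68°) = cos²34° - sin²34° = 0.3746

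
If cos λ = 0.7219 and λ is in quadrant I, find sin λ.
sin λ = 0.692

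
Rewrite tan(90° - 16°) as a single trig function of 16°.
tan(90° - 16°) = cot(16°)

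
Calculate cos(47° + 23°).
cos(47° + 23°) = cos 47° cos 23° - sin 47° sin 23° = 0.342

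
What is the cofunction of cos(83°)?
cos(83°) = sin(90° - 83°) = sin(7°)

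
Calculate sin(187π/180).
sin(187π/180) = -0.1219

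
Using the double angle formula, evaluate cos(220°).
cos(220°) = cos²110° - sin²110° = -0.766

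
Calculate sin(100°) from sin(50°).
sin(100°) = 2 sin 50° cos 50° = 0.9848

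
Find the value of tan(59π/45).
tan(59π/45) = 1.483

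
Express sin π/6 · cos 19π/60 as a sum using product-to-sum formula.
sin π/6 cos 19π/60 = (1/2)[sin(π/6+19π/60) + sin(π/6-19π/60)]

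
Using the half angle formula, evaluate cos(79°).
cos(79°) = √((1 + cos 158°)/2) = 0.1908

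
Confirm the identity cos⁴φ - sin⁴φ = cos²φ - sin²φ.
LHS = (cos²φ - sin²φ)(cos²φ + sin²φ) = (cos²φ - sin²φ) · 1 = cos²φ - sin²φ = RHS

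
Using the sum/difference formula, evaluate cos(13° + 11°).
cos(13° + 11°) = cos 13° cos 11° - sin 13° sin 11° = 0.9135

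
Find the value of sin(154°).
sin(154°) = 0.4384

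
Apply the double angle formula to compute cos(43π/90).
cos(43π/90) = 2cos²43π/180 - 1 = 0.06976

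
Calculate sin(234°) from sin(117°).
sin(234°) = 2 sin 117° cos 117° = -0.809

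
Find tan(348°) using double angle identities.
tan(348°) = 2 tan 174° / (1 - tan²174°) = -0.2126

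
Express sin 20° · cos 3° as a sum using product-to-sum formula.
sin 20° cos 3° = (1/2)[sin(20°+3°) + sin(20°-3°)]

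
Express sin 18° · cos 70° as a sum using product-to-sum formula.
sin 18° cos 70° = (1/2)[sin(18°+70°) + sin(18°-70°)]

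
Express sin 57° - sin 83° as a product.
sin 57° - sin 83° = 2 cos(70°) sin(-13°)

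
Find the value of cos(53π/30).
cos(53π/30) = 0.7431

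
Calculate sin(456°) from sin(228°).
sin(456°) = 2 sin 228° cos 228° = 0.9945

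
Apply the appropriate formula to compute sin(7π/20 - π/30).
sin(7π/20 - π/30) = sin 7π/20 cos π/30 - cos 7π/20 sin π/30 = 0.8387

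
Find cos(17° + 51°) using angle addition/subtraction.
cos(17° + 51°) = cos 17° cos 51° - sin 17° sin 51° = 0.3746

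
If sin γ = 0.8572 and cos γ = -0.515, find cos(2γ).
cos(2γ) = cos²γ - sin²γ = -0.4696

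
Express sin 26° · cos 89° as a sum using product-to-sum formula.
sin 26° cos 89° = (1/2)[sin(26°+89°) + sin(26°-89°)]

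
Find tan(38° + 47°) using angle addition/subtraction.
tan(38° + 47°) = (tan 38° + tan 47°)/(1 - tan 38° tan 47°) = 11.43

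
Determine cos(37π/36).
cos(37π/36) = -0.9962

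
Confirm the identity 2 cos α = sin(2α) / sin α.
RHS = 2 sin α cos α / sin α = 2 cos α = LHS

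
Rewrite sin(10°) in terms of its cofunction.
sin(10°) = cos(90° - 10°) = cos(80°)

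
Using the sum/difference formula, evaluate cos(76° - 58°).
cos(76° - 58°) = cos 76° cos 58° + sin 76° sin 58° = 0.9511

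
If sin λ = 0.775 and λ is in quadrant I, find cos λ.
cos λ = 0.632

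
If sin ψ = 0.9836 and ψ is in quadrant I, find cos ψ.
cos ψ = 0.1804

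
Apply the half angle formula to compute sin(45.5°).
sin(45.5°) = √((1 - cos 91°)/2) = 0.7133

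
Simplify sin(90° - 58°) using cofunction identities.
sin(90° - 58°) = cos(58°)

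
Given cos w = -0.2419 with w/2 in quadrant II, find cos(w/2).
cos(w/2) = ±√((1 + cos w)/2); negative since w/2 ∈ QII, so cos(w/2) = -0.6157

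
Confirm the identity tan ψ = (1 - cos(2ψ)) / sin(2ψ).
RHS = 2sin²ψ / (2 sin ψ cos ψ) = sin ψ/cos ψ = tan ψ = LHS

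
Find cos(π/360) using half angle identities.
cos(π/360) = √((1 + cos π/180)/2) = 1.0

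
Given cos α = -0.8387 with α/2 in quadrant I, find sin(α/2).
sin(α/2) = ±√((1 - cos α)/2); positive since α/2 ∈ QI, so sin(α/2) = 0.9588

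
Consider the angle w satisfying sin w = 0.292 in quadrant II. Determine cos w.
cos w = ±√(1 - sin²w) = -0.9564 (negative in QII)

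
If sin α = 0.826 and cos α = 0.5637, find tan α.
tan α = sin α / cos α = 1.465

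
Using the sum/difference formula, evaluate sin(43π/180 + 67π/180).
sin(43π/180 + 67π/180) = sin 43π/180 cos 67π/180 + cos 43π/180 sin 67π/180 = 0.9397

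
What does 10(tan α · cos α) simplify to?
10(tan α · cos α) = 10(sin α) (using Quotient identity)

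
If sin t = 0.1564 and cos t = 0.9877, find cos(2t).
cos(2t) = cos²t - sin²t = 0.9511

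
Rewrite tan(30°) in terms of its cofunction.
tan(30°) = cot(90° - 30°) = cot(60°)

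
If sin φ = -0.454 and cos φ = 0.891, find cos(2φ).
cos(2φ) = cos²φ - sin²φ = 0.5878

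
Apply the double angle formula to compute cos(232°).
cos(232°) = cos²116° - sin²116° = -0.6157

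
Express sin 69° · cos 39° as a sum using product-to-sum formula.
sin 69° cos 39° = (1/2)[sin(69°+39°) + sin(69°-39°)]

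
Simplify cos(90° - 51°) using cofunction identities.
cos(90° - 51°) = sin(51°)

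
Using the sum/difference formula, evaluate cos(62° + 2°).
cos(62° + 2°) = cos 62° cos 2° - sin 62° sin 2° = 0.4384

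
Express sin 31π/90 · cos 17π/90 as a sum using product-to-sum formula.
sin 31π/90 cos 17π/90 = (1/2)[sin(31π/90+17π/90) + sin(31π/90-17π/90)]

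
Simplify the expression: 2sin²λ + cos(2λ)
2sin²λ + cos(2λ) = 1 (using Double angle)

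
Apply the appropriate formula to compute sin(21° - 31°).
sin(21° - 31°) = sin 21° cos 31° - cos 21° sin 31° = -0.1736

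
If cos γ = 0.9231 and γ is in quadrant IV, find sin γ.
sin γ = -0.3846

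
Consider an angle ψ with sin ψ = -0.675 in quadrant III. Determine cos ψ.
cos ψ = ±√(1 - sin²ψ) = -0.7378 (negative in QIII)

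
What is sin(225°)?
sin(225°) = -√2/2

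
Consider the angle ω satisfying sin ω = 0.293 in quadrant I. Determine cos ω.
cos ω = √(1 - sin²ω) = 0.9561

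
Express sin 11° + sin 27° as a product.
sin 11° + sin 27° = 2 sin(19°) cos(-8°)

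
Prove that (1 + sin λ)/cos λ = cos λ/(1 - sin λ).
LHS = (1 + sin λ)(1 - sin λ) / (cos λ(1 - sin λ)) = (1 - sin²λ) / (cos λ(1 - sin λ)) = cos²λ / (cos λ(1 - sin λ)) = cos λ/(1 - sin λ) = RHS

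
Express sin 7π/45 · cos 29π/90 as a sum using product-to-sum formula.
sin 7π/45 cos 29π/90 = (1/2)[sin(7π/45+29π/90) + sin(7π/45-29π/90)]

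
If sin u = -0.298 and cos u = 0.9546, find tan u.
tan u = sin u / cos u = -0.3122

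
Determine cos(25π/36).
cos(25π/36) = -0.5736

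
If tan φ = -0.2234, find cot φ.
cot φ = 1/tan φ = -4.476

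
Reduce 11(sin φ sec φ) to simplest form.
11(sin φ sec φ) = 11(tan φ) (using Reciprocal + quotient)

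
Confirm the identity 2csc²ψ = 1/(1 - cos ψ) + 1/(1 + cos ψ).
RHS = [(1 + cos ψ) + (1 - cos ψ)] / [(1 - cos ψ)(1 + cos ψ)] = 2/(1 - cos²ψ) = 2/sin²ψ = 2csc²ψ = LHS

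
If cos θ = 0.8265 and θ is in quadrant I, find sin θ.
sin θ = 0.5629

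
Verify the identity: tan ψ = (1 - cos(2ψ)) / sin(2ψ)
RHS = 2sin²ψ / (2 sin ψ cos ψ) = sin ψ/cos ψ = tan ψ = LHS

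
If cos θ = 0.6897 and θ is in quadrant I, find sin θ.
sin θ = 0.7241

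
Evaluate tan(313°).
tan(313°) = -1.072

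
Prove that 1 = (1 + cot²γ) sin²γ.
RHS = csc²γ · sin²γ = (1/sin²γ) · sin²γ = 1 = LHS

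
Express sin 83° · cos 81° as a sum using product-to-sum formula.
sin 83° cos 81° = (1/2)[sin(83°+81°) + sin(83°-81°)]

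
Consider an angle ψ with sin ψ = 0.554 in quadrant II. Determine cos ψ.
cos ψ = ±√(1 - sin²ψ) = -0.8325 (negative in QII)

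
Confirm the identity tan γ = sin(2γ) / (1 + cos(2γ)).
RHS = 2 sin γ cos γ / (2cos²γ) = sin γ/cos γ = tan γ = LHS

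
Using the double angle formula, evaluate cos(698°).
cos(698°) = 2cos²349° - 1 = 0.9272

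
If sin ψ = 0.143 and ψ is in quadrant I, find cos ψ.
cos ψ = 0.9897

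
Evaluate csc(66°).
csc(66°) = 1.095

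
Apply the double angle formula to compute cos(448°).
cos(448°) = cos²224° - sin²224° = 0.0349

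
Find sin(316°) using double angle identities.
sin(316°) = 2 sin 158° cos 158° = -0.6947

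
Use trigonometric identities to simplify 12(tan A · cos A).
12(tan A · cos A) = 12(sin A) (using Quotient identity)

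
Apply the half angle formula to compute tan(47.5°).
tan(47.5°) = sin 95° / (1 + cos 95°) = 1.091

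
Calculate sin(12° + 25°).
sin(12° + 25°) = sin 12° cos 25° + cos 12° sin 25° = 0.6018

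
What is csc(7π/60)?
csc(7π/60) = 2.79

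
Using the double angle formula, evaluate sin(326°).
sin(326°) = 2 sin 163° cos 163° = -0.5592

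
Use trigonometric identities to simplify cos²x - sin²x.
cos²x - sin²x = cos(2x) (using Double angle)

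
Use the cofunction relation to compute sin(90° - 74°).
sin(90° - 74°) = cos(74°) = 0.2756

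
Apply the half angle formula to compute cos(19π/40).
cos(19π/40) = √((1 + cos 19π/20)/2) = 0.07846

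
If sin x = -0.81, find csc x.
csc x = 1/sin x = -1.235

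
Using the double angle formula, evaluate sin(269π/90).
sin(269π/90) = 2 sin 269π/180 cos 269π/180 = 0.0349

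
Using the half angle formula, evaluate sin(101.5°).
sin(101.5°) = √((1 - cos 203°)/2) = 0.9799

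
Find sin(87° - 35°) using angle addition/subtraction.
sin(87° - 35°) = sin 87° cos 35° - cos 87° sin 35° = 0.788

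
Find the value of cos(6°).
cos(6°) = 0.9945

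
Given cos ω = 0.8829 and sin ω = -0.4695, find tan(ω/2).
tan(ω/2) = sin ω / (1 + cos ω) = -0.2493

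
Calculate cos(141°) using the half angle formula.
cos(141°) = -√((1 + cos 282°)/2) = -0.7771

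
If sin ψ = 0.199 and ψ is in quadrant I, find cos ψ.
cos ψ = 0.98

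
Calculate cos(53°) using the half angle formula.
cos(53°) = √((1 + cos 106°)/2) = 0.6018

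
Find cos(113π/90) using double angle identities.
cos(113π/90) = cos²113π/180 - sin²113π/180 = -0.6947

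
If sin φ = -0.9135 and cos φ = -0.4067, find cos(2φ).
cos(2φ) = cos²φ - sin²φ = -0.6691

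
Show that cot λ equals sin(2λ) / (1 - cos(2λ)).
RHS = 2 sin λ cos λ / (2sin²λ) = cos λ/sin λ = cot λ = LHS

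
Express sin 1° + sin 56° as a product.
sin 1° + sin 56° = 2 sin(28.5°) cos(-27.5°)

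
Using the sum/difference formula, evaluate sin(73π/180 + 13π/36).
sin(73π/180 + 13π/36) = sin 73π/180 cos 13π/36 + cos 73π/180 sin 13π/36 = 0.6691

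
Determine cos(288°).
cos(288°) = 0.309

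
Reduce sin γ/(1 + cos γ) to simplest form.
sin γ/(1 + cos γ) = tan(γ/2) (using Half angle)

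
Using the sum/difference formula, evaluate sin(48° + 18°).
sin(48° + 18°) = sin 48° cos 18° + cos 48° sin 18° = 0.9135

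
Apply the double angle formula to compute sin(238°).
sin(238°) = 2 sin 119° cos 119° = -0.848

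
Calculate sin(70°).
sin(70°) = 0.9397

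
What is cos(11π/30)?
cos(11π/30) = 0.4067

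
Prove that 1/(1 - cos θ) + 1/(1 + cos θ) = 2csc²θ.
LHS = [(1 + cos θ) + (1 - cos θ)] / [(1 - cos θ)(1 + cos θ)] = 2/(1 - cos²θ) = 2/sin²θ = 2csc²θ = RHS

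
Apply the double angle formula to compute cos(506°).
cos(506°) = cos²253° - sin²253° = -0.829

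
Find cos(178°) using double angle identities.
cos(178°) = cos²89° - sin²89° = -0.9994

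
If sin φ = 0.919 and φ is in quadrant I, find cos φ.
cos φ = 0.3943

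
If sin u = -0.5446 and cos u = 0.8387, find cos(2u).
cos(2u) = cos²u - sin²u = 0.4068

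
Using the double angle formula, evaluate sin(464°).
sin(464°) = 2 sin 232° cos 232° = 0.9703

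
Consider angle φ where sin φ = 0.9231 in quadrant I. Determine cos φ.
cos φ = √(1 - sin²φ) = 0.3846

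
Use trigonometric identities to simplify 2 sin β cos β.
2 sin β cos β = sin(2β) (using Double angle)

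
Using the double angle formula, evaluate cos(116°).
cos(116°) = 2cos²58° - 1 = -0.4384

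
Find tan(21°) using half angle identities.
tan(21°) = sin 42° / (1 + cos 42°) = 0.3839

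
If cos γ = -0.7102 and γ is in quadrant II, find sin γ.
sin γ = 0.704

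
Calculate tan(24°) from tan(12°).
tan(24°) = 2 tan 12° / (1 - tan²12°) = 0.4452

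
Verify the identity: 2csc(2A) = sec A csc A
LHS = 2/sin(2A) = 2/(2 sin A cos A) = 1/(sin A cos A) = (1/cos A)(1/sin A) = sec A csc A = RHS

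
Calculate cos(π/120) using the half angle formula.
cos(π/120) = √((1 + cos π/60)/2) = 0.9997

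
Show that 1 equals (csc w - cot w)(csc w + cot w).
RHS = csc²w - cot²w = (1 + cot²w) - cot²w = 1 = LHS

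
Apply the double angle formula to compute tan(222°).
tan(222°) = 2 tan 111° / (1 - tan²111°) = 0.9004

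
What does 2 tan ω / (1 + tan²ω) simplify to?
2 tan ω / (1 + tan²ω) = sin(2ω) (using Double angle)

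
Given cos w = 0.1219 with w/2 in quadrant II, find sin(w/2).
sin(w/2) = ±√((1 - cos w)/2); positive since w/2 ∈ QII, so sin(w/2) = 0.6626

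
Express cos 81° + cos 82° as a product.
cos 81° + cos 82° = 2 cos(81.5°) cos(-0.5°)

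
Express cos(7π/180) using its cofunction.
cos(7π/180) = sin(π/2 - 7π/180) = sin(83π/180)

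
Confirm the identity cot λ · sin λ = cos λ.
LHS = (cos λ/sin λ) · sin λ = cos λ = RHS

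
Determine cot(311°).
cot(311°) = -0.8693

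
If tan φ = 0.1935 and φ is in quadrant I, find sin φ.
sin φ = 0.19 (using tan²φ + 1 = sec²φ)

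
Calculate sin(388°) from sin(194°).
sin(388°) = 2 sin 194° cos 194° = 0.4695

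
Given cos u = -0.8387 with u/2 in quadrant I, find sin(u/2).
sin(u/2) = ±√((1 - cos u)/2); positive since u/2 ∈ QI, so sin(u/2) = 0.9588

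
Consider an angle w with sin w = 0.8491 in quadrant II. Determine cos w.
cos w = ±√(1 - sin²w) = -0.5282 (negative in QII)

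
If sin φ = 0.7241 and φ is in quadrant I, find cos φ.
cos φ = 0.6897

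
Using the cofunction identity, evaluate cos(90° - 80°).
cos(90° - 80°) = sin(80°) = 0.9848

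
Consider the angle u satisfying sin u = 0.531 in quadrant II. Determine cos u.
cos u = ±√(1 - sin²u) = -0.8474 (negative in QII)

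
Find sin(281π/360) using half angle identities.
sin(281π/360) = √((1 - cos 281π/180)/2) = 0.6361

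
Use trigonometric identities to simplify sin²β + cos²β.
sin²β + cos²β = 1 (using Pythagorean identity)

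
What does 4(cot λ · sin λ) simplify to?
4(cot λ · sin λ) = 4(cos λ) (using Quotient identity)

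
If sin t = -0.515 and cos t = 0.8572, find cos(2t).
cos(2t) = cos²t - sin²t = 0.4696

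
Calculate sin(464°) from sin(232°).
sin(464°) = 2 sin 232° cos 232° = 0.9703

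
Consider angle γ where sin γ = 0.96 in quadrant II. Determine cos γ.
cos γ = ±√(1 - sin²γ) = -0.28 (negative in QII)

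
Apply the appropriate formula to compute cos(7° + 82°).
cos(7° + 82°) = cos 7° cos 82° - sin 7° sin 82° = 0.01745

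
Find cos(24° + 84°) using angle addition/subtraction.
cos(24° + 84°) = cos 24° cos 84° - sin 24° sin 84° = -0.309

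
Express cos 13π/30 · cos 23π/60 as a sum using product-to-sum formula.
cos 13π/30 cos 23π/60 = (1/2)[cos(13π/30-23π/60) + cos(13π/30+23π/60)]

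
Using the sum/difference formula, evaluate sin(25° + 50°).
sin(25° + 50°) = sin 25° cos 50° + cos 25° sin 50° = (√6+√2)/4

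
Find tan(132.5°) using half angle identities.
tan(132.5°) = sin 265° / (1 + cos 265°) = -1.091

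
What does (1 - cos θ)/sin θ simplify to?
(1 - cos θ)/sin θ = tan(θ/2) (using Half angle)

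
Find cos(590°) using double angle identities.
cos(590°) = cos²295° - sin²295° = -0.6428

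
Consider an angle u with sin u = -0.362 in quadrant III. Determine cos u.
cos u = ±√(1 - sin²u) = -0.9322 (negative in QIII)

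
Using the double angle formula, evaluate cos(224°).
cos(224°) = cos²112° - sin²112° = -0.7193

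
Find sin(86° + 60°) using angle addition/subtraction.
sin(86° + 60°) = sin 86° cos 60° + cos 86° sin 60° = 0.5592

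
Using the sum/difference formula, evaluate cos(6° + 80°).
cos(6° + 80°) = cos 6° cos 80° - sin 6° sin 80° = 0.06976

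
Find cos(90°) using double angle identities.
cos(90°) = 2cos²45° - 1 = 0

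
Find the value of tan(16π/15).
tan(16π/15) = 0.2126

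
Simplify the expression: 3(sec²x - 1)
3(sec²x - 1) = 3(tan²x) (using Pythagorean identity)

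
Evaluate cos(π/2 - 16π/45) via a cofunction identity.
cos(π/2 - 16π/45) = sin(16π/45) = 0.8988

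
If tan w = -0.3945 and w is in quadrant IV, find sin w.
sin w = -0.367 (using tan²w + 1 = sec²w)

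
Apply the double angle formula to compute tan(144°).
tan(144°) = 2 tan 72° / (1 - tan²72°) = -0.7265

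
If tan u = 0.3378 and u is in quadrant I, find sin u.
sin u = 0.32 (using tan²u + 1 = sec²u)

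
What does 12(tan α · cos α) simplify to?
12(tan α · cos α) = 12(sin α) (using Quotient identity)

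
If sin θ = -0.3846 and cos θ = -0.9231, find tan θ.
tan θ = sin θ / cos θ = 0.4166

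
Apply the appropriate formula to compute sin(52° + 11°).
sin(52° + 11°) = sin 52° cos 11° + cos 52° sin 11° = 0.891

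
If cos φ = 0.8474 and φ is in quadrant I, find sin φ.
sin φ = 0.531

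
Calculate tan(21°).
tan(21°) = 0.3839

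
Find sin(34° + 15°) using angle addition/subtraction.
sin(34° + 15°) = sin 34° cos 15° + cos 34° sin 15° = 0.7547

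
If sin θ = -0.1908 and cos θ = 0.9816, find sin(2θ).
sin(2θ) = 2 sin θ cos θ = -0.3746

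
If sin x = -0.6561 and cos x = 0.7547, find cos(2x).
cos(2x) = cos²x - sin²x = 0.1391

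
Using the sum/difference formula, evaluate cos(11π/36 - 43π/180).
cos(11π/36 - 43π/180) = cos 11π/36 cos 43π/180 + sin 11π/36 sin 43π/180 = 0.9781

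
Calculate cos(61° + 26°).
cos(61° + 26°) = cos 61° cos 26° - sin 61° sin 26° = 0.05234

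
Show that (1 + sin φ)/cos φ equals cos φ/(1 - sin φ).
LHS = (1 + sin φ)(1 - sin φ) / (cos φ(1 - sin φ)) = (1 - sin²φ) / (cos φ(1 - sin φ)) = cos²φ / (cos φ(1 - sin φ)) = cos φ/(1 - sin φ) = RHS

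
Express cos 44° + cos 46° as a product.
cos 44° + cos 46° = 2 cos(45°) cos(-1°)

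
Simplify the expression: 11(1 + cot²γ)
11(1 + cot²γ) = 11(csc²γ) (using Pythagorean identity)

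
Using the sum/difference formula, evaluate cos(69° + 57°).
cos(69° + 57°) = cos 69° cos 57° - sin 69° sin 57° = -0.5878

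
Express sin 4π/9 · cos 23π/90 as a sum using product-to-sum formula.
sin 4π/9 cos 23π/90 = (1/2)[sin(4π/9+23π/90) + sin(4π/9-23π/90)]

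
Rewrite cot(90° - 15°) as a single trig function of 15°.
cot(90° - 15°) = tan(15°)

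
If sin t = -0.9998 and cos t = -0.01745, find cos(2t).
cos(2t) = cos²t - sin²t = -0.9993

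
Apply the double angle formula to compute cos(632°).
cos(632°) = cos²316° - sin²316° = 0.0349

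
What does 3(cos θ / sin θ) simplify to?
3(cos θ / sin θ) = 3(cot θ) (using Quotient identity)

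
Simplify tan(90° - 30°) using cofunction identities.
tan(90° - 30°) = cot(30°)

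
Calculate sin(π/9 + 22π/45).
sin(π/9 + 22π/45) = sin π/9 cos 22π/45 + cos π/9 sin 22π/45 = 0.9511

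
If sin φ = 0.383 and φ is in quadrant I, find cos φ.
cos φ = 0.9237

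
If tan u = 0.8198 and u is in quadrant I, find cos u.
cos u = 0.7733 (using tan²u + 1 = sec²u)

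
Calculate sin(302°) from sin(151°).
sin(302°) = 2 sin 151° cos 151° = -0.848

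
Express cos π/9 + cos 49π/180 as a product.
cos π/9 + cos 49π/180 = 2 cos(23π/120) cos(-29π/360)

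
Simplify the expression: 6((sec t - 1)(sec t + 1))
6((sec t - 1)(sec t + 1)) = 6(tan²t) (using Diff. of squares)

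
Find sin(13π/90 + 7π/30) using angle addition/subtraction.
sin(13π/90 + 7π/30) = sin 13π/90 cos 7π/30 + cos 13π/90 sin 7π/30 = 0.9272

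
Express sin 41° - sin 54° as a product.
sin 41° - sin 54° = 2 cos(47.5°) sin(-6.5°)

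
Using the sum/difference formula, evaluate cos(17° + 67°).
cos(17° + 67°) = cos 17° cos 67° - sin 17° sin 67° = 0.1045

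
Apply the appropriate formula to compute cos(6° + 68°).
cos(6° + 68°) = cos 6° cos 68° - sin 6° sin 68° = 0.2756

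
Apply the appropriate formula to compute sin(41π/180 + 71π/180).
sin(41π/180 + 71π/180) = sin 41π/180 cos 71π/180 + cos 41π/180 sin 71π/180 = 0.9272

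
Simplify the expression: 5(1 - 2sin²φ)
5(1 - 2sin²φ) = 5(cos(2φ)) (using Double angle)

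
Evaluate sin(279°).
sin(279°) = -0.9877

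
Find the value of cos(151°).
cos(151°) = -0.8746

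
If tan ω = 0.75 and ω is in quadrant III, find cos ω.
cos ω = -0.8 (using tan²ω + 1 = sec²ω)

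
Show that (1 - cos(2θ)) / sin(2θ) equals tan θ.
LHS = 2sin²θ / (2 sin θ cos θ) = sin θ/cos θ = tan θ = RHS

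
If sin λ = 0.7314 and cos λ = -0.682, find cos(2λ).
cos(2λ) = cos²λ - sin²λ = -0.06982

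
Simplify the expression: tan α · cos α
tan α · cos α = sin α (using Quotient identity)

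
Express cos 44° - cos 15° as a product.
cos 44° - cos 15° = -2 sin(29.5°) sin(14.5°)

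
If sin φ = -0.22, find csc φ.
csc φ = 1/sin φ = -4.545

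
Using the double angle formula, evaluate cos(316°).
cos(316°) = cos²158° - sin²158° = 0.7193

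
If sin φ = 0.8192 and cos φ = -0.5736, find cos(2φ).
cos(2φ) = cos²φ - sin²φ = -0.3421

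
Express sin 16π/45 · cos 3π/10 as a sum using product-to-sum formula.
sin 16π/45 cos 3π/10 = (1/2)[sin(16π/45+3π/10) + sin(16π/45-3π/10)]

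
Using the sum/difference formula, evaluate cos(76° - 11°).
cos(76° - 11°) = cos 76° cos 11° + sin 76° sin 11° = 0.4226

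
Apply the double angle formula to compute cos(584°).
cos(584°) = cos²292° - sin²292° = -0.7193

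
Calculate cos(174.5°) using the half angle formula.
cos(174.5°) = -√((1 + cos 349°)/2) = -0.9954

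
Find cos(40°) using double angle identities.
cos(40°) = 1 - 2sin²20° = 0.766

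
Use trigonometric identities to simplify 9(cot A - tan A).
9(cot A - tan A) = 9(2 cot(2A)) (using Double angle)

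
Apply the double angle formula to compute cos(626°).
cos(626°) = cos²313° - sin²313° = -0.06976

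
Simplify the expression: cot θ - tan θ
cot θ - tan θ = 2 cot(2θ) (using Double angle)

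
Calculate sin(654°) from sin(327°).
sin(654°) = 2 sin 327° cos 327° = -0.9135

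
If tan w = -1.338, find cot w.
cot w = 1/tan w = -0.7474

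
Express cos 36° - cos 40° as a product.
cos 36° - cos 40° = -2 sin(38°) sin(-2°)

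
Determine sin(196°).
sin(196°) = -0.2756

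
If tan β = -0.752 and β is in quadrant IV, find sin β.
sin β = -0.601 (using tan²β + 1 = sec²β)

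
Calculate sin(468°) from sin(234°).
sin(468°) = 2 sin 234° cos 234° = 0.9511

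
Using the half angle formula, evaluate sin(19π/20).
sin(19π/20) = √((1 - cos 19π/10)/2) = 0.1564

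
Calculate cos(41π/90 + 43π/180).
cos(41π/90 + 43π/180) = cos 41π/90 cos 43π/180 - sin 41π/90 sin 43π/180 = -0.5736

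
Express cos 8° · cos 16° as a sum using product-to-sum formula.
cos 8° cos 16° = (1/2)[cos(8°-16°) + cos(8°+16°)]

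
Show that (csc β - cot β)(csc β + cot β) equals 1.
LHS = csc²β - cot²β = (1 + cot²β) - cot²β = 1 = RHS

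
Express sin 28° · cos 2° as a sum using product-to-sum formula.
sin 28° cos 2° = (1/2)[sin(28°+2°) + sin(28°-2°)]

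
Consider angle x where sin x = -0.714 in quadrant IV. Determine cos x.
cos x = √(1 - sin²x) = 0.7001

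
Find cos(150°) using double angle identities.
cos(150°) = cos²75° - sin²75° = -√3/2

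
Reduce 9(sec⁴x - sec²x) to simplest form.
9(sec⁴x - sec²x) = 9(tan⁴x + tan²x) (using Pythagorean)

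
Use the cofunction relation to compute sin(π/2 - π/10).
sin(π/2 - π/10) = cos(π/10) = 0.9511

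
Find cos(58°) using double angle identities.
cos(58°) = cos²29° - sin²29° = 0.5299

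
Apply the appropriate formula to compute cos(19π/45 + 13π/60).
cos(19π/45 + 13π/60) = cos 19π/45 cos 13π/60 - sin 19π/45 sin 13π/60 = -0.4226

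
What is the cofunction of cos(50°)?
cos(50°) = sin(90° - 50°) = sin(40°)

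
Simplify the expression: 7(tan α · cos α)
7(tan α · cos α) = 7(sin α) (using Quotient identity)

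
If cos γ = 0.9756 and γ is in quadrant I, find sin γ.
sin γ = 0.2196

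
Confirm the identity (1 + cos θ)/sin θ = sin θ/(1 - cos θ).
RHS = sin θ(1 + cos θ) / ((1 - cos θ)(1 + cos θ)) = sin θ(1 + cos θ) / (1 - cos²θ) = sin θ(1 + cos θ) / sin²θ = (1 + cos θ)/sin θ = LHS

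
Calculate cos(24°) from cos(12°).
cos(24°) = cos²12° - sin²12° = 0.9135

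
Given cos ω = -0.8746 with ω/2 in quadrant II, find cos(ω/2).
cos(ω/2) = ±√((1 + cos ω)/2); negative since ω/2 ∈ QII, so cos(ω/2) = -0.2504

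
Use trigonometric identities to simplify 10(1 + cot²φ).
10(1 + cot²φ) = 10(csc²φ) (using Pythagorean identity)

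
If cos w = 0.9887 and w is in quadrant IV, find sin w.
sin w = -0.1499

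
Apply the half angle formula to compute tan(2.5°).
tan(2.5°) = sin 5° / (1 + cos 5°) = 0.04366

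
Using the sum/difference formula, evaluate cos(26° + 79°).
cos(26° + 79°) = cos 26° cos 79° - sin 26° sin 79° = -(√6-√2)/4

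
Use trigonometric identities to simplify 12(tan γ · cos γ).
12(tan γ · cos γ) = 12(sin γ) (using Quotient identity)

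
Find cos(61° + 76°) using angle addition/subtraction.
cos(61° + 76°) = cos 61° cos 76° - sin 61° sin 76° = -0.7314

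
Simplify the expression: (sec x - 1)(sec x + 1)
(sec x - 1)(sec x + 1) = tan²x (using Diff. of squares)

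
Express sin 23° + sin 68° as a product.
sin 23° + sin 68° = 2 sin(45.5°) cos(-22.5°)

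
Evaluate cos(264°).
cos(264°) = -0.1045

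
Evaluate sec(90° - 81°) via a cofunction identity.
sec(90° - 81°) = csc(81°) = 1.012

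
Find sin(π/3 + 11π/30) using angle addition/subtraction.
sin(π/3 + 11π/30) = sin π/3 cos 11π/30 + cos π/3 sin 11π/30 = 0.809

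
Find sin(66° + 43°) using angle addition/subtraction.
sin(66° + 43°) = sin 66° cos 43° + cos 66° sin 43° = 0.9455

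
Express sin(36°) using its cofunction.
sin(36°) = cos(90° - 36°) = cos(54°)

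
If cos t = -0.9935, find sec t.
sec t = 1/cos t = -1.007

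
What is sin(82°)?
sin(82°) = 0.9903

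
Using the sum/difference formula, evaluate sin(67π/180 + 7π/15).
sin(67π/180 + 7π/15) = sin 67π/180 cos 7π/15 + cos 67π/180 sin 7π/15 = 0.4848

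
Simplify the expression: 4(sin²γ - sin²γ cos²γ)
4(sin²γ - sin²γ cos²γ) = 4(sin⁴γ) (using Factoring)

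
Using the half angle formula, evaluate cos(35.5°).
cos(35.5°) = √((1 + cos 71°)/2) = 0.8141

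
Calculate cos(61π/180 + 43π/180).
cos(61π/180 + 43π/180) = cos 61π/180 cos 43π/180 - sin 61π/180 sin 43π/180 = -0.2419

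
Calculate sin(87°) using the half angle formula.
sin(87°) = √((1 - cos 174°)/2) = 0.9986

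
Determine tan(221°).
tan(221°) = 0.8693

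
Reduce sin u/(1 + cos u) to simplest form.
sin u/(1 + cos u) = tan(u/2) (using Half angle)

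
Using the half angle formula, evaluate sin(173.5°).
sin(173.5°) = √((1 - cos 347°)/2) = 0.1132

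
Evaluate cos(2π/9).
cos(2π/9) = 0.766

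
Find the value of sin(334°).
sin(334°) = -0.4384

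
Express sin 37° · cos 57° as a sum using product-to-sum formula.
sin 37° cos 57° = (1/2)[sin(37°+57°) + sin(37°-57°)]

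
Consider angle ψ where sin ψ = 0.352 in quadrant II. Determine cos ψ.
cos ψ = ±√(1 - sin²ψ) = -0.936 (negative in QII)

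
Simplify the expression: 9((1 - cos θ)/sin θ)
9((1 - cos θ)/sin θ) = 9(tan(θ/2)) (using Half angle)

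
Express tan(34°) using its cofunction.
tan(34°) = cot(90° - 34°) = cot(56°)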